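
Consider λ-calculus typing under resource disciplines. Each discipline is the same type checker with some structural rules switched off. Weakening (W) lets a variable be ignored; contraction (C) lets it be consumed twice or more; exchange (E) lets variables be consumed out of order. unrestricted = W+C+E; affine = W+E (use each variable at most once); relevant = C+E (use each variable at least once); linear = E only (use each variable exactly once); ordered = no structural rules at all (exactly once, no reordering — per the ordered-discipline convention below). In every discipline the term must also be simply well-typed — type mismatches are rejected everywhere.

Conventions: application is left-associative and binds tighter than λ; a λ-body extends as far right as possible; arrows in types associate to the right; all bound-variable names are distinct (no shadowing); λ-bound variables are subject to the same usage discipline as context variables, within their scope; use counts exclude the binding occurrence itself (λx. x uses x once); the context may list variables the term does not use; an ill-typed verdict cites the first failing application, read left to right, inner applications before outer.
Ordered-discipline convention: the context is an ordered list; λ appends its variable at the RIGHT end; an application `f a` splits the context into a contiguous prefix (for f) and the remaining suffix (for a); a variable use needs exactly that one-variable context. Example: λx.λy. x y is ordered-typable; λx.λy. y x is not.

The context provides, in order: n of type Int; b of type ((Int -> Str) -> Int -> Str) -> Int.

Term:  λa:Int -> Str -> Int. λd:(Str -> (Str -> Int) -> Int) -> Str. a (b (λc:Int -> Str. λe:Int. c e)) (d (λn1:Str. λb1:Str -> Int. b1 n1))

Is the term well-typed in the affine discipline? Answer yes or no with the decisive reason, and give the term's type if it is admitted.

yes — at most one use each (n, b, a, d, c, e, n1, b1); term : (Int -> Str -> Int) -> ((Str -> (Str -> Int) -> Int) -> Str) -> Int
use counts: n=0; b=1; a (λ-bound)=1; d (λ-bound)=1; c (λ-bound)=1; e (λ-bound)=1; n1 (λ-bound)=1; b1 (λ-bound)=1
use order (left to right): a, b, c, e, d, b1, n1
typing: well-typed at (Int -> Str -> Int) -> ((Str -> (Str -> Int) -> Int) -> Str) -> Int
per-discipline verdicts: ordered ✗ · linear ✗ · affine ✓ · relevant ✗ · unrestricted ✓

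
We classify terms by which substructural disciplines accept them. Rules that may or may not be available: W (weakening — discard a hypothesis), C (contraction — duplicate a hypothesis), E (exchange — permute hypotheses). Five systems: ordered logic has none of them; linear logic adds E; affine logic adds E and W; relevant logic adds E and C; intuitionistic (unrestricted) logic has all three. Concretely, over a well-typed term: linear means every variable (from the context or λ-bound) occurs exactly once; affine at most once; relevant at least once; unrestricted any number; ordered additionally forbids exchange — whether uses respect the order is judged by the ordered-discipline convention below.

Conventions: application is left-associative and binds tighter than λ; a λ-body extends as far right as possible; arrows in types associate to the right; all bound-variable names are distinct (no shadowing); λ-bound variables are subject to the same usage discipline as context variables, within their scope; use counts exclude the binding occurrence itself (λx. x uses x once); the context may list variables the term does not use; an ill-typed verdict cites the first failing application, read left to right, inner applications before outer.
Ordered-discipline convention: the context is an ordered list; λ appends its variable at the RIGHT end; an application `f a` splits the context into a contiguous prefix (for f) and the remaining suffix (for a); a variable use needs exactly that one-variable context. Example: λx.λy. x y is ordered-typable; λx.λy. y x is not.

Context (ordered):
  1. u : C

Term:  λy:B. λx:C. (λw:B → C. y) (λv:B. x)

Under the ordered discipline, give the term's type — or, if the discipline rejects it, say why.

not well-typed under ordered — u, w, v left unused
use counts: u ×0, y (λ-bound) ×1, x (λ-bound) ×1, w (λ-bound) ×0, v (λ-bound) ×0
order of uses: y, x
typing: ✓ — B → C → B
across the five disciplines: ordered ✗, linear ✗, affine ✓, relevant ✗, unrestricted ✓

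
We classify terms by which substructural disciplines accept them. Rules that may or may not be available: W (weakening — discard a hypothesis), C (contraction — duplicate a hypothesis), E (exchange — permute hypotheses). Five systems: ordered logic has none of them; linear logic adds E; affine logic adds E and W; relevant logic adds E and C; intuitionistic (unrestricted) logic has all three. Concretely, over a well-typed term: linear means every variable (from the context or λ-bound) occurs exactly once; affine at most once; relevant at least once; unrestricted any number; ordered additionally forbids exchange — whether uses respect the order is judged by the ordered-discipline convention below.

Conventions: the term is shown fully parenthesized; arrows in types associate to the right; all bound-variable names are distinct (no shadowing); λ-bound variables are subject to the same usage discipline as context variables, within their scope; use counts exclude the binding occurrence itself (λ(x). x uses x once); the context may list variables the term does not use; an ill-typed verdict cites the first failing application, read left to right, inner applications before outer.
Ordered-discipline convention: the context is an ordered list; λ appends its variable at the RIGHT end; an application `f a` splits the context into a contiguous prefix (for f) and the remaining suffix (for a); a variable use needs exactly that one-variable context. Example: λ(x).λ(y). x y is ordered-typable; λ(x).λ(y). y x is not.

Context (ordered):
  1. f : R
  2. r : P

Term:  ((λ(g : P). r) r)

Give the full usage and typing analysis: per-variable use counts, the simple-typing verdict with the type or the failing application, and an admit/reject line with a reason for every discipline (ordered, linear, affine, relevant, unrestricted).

usage: f: 0×, r: 2×, g (λ-bound): 0×
left-to-right use order: r, r
typing: ✓ — P
ordered ✗ (needs contraction — r ×2; unused: f, g — weakening required)
linear ✗ (needs contraction — r ×2; unused: f, g — weakening required)
affine ✗ (needs contraction — r ×2)
relevant ✗ (unused: f, g — weakening required)
unrestricted ✓ (typability at P is all that's needed)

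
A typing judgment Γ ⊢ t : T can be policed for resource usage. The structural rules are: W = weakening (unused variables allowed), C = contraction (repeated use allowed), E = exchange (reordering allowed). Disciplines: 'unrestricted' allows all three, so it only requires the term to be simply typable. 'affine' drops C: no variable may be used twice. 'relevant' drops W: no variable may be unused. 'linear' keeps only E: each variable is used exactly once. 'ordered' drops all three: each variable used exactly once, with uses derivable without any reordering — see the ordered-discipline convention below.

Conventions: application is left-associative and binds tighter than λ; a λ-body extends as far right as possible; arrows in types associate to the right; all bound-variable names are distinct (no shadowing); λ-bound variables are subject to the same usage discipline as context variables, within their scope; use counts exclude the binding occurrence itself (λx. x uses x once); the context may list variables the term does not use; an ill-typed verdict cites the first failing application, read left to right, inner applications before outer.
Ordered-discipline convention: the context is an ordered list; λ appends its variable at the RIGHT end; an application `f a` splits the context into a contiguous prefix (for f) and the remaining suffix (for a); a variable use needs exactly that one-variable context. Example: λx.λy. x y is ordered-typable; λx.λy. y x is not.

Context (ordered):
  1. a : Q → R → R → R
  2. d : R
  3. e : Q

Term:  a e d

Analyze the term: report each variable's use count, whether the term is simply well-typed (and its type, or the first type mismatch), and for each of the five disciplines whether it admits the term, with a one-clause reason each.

counts: a: 1×; d: 1×; e: 1×
use order (left to right): a, e, d
typing: ✓ — R → R
ordered: ✗ — use order a, e, d needs exchange
linear: ✓ — exactly-once usage across a, d, e
affine: ✓ — at most one use each (a, d, e)
relevant: ✓ — at least one use each (a, d, e)
unrestricted: ✓ — simply typable at R → R; W, C, E all held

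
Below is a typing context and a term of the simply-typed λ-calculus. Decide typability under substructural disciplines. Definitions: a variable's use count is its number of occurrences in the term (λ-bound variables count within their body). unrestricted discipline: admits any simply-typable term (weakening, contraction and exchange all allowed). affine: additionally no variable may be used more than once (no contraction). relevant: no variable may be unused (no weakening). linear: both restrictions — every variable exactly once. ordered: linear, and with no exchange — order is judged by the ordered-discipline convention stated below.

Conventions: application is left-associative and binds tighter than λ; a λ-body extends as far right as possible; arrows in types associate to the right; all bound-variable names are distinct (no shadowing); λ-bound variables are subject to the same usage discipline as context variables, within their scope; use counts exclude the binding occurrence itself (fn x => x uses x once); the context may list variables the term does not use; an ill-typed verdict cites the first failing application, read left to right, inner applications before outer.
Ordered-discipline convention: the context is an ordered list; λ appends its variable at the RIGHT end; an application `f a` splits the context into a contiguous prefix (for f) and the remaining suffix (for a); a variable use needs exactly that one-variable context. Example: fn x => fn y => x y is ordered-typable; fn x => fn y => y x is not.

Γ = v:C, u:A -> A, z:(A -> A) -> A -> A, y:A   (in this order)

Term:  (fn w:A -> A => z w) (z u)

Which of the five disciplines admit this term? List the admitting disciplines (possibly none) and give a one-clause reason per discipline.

admitting disciplines: unrestricted
usage: v: 0; u: 1; z: 2; y: 0; w (λ-bound): 1
left-to-right use order: z, w, z, u
typing: well-typed at A -> A
ordered: ✗, z ×2 used more than once (contraction); v, y left unused
linear: ✗, z ×2 used more than once (contraction); v, y left unused
affine: ✗, z ×2 used more than once (contraction)
relevant: ✗, v, y left unused
unrestricted: ✓, typability at A -> A is all that's needed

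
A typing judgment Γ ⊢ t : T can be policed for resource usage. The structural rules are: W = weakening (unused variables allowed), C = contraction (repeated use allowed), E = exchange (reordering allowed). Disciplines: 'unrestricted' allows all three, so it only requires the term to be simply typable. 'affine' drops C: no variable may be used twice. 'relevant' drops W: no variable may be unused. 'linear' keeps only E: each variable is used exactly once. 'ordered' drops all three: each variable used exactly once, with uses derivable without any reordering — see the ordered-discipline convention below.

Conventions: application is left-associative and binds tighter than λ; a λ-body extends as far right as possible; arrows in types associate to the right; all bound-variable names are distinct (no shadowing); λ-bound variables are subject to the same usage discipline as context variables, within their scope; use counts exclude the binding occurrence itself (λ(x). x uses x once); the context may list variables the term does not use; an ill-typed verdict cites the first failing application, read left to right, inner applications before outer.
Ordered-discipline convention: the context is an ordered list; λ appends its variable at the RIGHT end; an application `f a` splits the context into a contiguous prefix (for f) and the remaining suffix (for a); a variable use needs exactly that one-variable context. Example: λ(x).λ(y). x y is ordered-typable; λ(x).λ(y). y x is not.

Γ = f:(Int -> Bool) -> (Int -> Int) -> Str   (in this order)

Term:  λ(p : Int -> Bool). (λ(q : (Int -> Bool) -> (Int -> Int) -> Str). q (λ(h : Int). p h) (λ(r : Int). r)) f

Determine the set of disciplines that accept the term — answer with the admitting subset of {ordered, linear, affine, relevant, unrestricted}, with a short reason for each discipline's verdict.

admitting disciplines: linear, affine, relevant, unrestricted
variable uses: f ×1; p (bound) ×1; q (bound) ×1; h (bound) ×1; r (bound) ×1
use order (left to right): q, p, h, r, f
typing: the term checks, with type (Int -> Bool) -> Str
ordered: ✗ — no contiguous prefix/suffix split fits q, p, h, r, f
linear: ✓ — exactly-once usage across f, p, q, h, r
affine: ✓ — f, p, q, h, r: no repeats, contraction unneeded
relevant: ✓ — at least one use each (f, p, q, h, r)
unrestricted: ✓ — type-checks ((Int -> Bool) -> Str) and nothing is barred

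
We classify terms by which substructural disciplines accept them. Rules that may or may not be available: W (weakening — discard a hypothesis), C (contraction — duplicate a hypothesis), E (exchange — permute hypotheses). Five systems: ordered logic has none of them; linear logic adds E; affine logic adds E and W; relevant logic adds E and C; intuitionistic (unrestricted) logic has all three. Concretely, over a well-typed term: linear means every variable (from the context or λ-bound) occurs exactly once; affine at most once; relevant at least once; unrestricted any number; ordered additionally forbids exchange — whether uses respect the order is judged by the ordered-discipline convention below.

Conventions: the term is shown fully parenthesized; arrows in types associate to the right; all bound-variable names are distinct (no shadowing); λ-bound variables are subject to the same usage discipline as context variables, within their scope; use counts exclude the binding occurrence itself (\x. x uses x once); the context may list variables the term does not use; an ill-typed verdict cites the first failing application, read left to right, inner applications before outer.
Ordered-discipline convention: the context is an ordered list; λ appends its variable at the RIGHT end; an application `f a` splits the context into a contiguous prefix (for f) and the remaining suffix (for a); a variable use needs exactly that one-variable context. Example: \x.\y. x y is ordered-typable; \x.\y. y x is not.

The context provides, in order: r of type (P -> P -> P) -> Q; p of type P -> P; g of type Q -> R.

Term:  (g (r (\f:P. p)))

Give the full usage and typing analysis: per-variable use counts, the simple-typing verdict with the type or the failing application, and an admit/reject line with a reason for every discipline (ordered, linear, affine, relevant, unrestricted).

counts: r=1; p=1; g=1; f [bound]=0
order of uses: g, r, p
typing: well-typed at R
ordered ✗ (f left unused)
linear ✗ (f left unused)
affine ✓ (at most one use each (r, p, g, f))
relevant ✗ (f left unused)
unrestricted ✓ (type-checks (R) and nothing is barred)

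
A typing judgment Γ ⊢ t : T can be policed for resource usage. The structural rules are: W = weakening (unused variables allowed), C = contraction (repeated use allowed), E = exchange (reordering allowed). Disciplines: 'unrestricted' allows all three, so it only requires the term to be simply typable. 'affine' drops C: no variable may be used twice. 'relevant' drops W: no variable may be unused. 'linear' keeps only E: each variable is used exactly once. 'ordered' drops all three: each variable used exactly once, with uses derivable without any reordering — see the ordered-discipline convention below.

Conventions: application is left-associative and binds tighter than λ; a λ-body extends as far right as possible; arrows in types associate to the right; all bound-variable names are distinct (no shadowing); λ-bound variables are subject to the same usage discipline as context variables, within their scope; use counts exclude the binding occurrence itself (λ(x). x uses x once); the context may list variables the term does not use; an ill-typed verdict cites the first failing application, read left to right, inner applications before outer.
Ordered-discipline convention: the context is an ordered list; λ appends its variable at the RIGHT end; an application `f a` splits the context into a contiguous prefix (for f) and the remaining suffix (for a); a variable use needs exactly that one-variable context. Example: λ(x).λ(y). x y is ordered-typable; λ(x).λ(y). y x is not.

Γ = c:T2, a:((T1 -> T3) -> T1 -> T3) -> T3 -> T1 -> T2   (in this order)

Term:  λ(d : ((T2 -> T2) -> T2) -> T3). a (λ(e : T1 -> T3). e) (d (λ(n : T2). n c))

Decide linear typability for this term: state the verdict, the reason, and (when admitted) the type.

no — the type mismatch rejects it
variable uses: c ×1; a ×1; d (bound) ×1; e (bound) ×1; n (bound) ×1
order of uses: a, e, d, n, c
typing: ill-typed: applying a non-function (T2)
all disciplines: ordered ✗ · linear ✗ · affine ✗ · relevant ✗ · unrestricted ✗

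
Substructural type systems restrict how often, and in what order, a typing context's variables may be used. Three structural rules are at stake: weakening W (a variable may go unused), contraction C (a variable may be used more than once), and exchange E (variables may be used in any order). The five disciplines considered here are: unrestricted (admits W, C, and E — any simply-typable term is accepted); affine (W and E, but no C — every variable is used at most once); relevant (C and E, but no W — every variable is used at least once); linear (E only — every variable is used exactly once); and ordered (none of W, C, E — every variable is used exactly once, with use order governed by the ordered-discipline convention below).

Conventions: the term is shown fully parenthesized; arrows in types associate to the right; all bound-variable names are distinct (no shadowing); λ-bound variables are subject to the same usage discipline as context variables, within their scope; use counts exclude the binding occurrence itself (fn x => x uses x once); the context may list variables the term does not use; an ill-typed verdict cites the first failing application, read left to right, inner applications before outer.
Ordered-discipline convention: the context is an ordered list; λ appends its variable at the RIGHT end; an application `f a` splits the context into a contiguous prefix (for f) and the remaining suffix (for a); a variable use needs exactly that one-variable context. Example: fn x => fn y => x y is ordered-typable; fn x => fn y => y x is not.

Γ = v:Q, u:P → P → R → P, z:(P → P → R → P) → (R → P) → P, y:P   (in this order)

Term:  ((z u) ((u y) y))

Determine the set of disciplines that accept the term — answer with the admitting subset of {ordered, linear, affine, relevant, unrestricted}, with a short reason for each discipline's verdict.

admitted in: unrestricted
counts: v=0, u=2, z=1, y=2
uses in reading order: z, u, u, y, y
typing: ✓ — P
ordered ✗ (uses contraction: u ×2, y ×2; unused: v — weakening required)
linear ✗ (uses contraction: u ×2, y ×2; unused: v — weakening required)
affine ✗ (uses contraction: u ×2, y ×2)
relevant ✗ (unused: v — weakening required)
unrestricted ✓ (type-checks (P) and nothing is barred)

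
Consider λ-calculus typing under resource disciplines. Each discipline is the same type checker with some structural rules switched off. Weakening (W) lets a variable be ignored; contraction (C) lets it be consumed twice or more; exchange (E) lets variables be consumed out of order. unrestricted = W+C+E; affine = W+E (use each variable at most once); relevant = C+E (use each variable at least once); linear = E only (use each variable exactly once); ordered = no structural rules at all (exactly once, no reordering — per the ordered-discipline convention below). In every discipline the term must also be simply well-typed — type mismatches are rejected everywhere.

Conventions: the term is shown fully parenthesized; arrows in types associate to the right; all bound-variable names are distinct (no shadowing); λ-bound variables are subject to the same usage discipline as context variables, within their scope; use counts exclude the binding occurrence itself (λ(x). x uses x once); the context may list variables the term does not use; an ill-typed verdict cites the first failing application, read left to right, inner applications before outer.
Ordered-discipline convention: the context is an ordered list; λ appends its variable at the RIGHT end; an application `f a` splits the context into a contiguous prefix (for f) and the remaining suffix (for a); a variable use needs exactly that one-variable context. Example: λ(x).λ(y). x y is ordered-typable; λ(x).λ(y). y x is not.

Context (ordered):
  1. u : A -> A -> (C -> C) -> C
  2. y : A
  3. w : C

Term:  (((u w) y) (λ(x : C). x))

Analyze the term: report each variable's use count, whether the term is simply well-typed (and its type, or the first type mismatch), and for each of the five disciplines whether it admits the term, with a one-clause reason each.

counts: u=1, y=1, w=1, x (bound)=1
use order (left to right): u, w, y, x
typing: ill-typed: an application expects A but receives C
ordered ✗ (not simply typable)
linear ✗ (fails simple typing)
affine ✗ (a type mismatch blocks all five)
relevant ✗ (the type mismatch rejects it)
unrestricted ✗ (not simply typable)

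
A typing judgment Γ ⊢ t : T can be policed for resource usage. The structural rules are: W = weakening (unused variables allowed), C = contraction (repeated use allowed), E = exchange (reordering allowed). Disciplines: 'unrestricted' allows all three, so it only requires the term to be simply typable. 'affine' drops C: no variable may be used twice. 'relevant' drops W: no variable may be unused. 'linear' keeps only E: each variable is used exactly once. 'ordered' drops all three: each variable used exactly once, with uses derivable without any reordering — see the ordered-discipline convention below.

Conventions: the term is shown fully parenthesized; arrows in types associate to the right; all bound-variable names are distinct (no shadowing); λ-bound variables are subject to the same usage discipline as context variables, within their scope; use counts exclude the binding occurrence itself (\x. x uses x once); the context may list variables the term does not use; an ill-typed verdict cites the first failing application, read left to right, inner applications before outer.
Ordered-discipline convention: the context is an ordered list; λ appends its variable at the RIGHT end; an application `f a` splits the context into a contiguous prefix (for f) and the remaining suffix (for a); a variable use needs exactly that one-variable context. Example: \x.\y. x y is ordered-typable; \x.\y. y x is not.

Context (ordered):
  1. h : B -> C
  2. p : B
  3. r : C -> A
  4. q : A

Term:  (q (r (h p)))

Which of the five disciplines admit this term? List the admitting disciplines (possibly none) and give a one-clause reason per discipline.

admitted by: none
usage: h=1; p=1; r=1; q=1
order of uses: q, r, h, p
typing: ill-typed: applying a non-function (A)
ordered: ✗ — a type mismatch blocks all five
linear: ✗ — the type mismatch rejects it
affine: ✗ — not simply typable
relevant: ✗ — fails simple typing
unrestricted: ✗ — a type mismatch blocks all five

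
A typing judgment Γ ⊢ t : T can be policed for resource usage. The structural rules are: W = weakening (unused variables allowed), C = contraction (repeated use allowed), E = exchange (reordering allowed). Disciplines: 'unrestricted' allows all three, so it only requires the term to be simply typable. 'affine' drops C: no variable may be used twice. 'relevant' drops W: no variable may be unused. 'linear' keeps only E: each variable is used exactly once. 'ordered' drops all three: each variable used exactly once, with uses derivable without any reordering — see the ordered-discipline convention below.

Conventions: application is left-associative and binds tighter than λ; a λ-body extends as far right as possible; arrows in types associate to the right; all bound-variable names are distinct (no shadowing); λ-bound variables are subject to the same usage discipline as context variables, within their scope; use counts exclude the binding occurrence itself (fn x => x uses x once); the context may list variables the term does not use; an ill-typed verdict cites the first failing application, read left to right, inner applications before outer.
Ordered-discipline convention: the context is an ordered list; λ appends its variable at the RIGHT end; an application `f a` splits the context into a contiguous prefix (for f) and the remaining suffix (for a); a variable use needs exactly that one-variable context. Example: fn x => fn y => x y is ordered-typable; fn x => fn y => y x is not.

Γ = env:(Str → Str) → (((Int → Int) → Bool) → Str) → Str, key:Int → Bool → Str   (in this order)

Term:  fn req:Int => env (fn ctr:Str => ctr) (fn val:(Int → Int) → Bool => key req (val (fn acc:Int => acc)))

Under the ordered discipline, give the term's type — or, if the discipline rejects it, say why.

term : Int → Str
use counts: env ×1, key ×1, req [bound] ×1, ctr [bound] ×1, val [bound] ×1, acc [bound] ×1
use order (left to right): env, ctr, key, req, val, acc
typing: well-typed at Int → Str
per-discipline verdicts: ordered ✓ · linear ✓ · affine ✓ · relevant ✓ · unrestricted ✓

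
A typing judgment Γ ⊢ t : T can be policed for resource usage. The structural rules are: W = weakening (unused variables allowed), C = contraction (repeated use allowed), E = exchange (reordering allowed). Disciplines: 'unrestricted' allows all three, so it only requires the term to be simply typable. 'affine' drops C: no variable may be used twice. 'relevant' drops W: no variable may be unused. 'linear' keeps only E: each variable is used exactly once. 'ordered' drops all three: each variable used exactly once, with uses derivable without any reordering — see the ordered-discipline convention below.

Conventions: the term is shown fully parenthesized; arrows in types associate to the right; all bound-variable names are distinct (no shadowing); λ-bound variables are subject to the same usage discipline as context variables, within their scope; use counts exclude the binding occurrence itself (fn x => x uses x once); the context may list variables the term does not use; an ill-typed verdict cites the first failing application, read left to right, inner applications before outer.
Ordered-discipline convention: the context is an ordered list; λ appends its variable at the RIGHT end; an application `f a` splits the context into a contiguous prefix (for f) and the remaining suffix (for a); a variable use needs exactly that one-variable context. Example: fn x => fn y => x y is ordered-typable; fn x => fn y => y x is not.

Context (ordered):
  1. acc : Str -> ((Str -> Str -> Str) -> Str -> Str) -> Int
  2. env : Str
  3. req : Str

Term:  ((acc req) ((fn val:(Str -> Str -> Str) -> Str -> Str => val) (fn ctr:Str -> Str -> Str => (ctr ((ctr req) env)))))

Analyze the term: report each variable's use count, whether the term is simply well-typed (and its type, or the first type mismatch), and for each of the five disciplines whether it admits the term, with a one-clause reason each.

variable uses: acc: 1×, env: 1×, req: 2×, val (λ-bound): 1×, ctr (λ-bound): 2×
order of uses: acc, req, val, ctr, ctr, req, env
typing: well-typed at Int
ordered ✗ (uses contraction: req ×2, ctr ×2)
linear ✗ (uses contraction: req ×2, ctr ×2)
affine ✗ (uses contraction: req ×2, ctr ×2)
relevant ✓ (none of acc, env, req, val, ctr goes unused)
unrestricted ✓ (well-typed at Int; no restrictions here)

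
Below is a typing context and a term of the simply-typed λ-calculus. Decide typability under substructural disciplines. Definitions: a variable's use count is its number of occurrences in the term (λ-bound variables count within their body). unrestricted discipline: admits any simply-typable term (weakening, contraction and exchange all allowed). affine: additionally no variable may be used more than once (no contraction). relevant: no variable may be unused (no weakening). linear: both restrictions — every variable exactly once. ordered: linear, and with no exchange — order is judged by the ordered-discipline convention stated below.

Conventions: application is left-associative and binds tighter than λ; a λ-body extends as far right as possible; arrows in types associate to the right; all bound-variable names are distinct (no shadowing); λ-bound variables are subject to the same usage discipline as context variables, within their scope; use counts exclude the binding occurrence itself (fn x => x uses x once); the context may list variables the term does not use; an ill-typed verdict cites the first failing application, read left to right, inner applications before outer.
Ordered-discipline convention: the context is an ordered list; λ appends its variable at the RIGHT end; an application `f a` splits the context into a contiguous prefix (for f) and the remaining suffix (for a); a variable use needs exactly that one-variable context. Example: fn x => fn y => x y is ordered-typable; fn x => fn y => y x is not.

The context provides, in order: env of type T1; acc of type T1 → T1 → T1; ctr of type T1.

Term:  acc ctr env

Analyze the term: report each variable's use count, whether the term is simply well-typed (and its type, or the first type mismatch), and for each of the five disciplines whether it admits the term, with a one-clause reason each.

variable uses: env: 1×; acc: 1×; ctr: 1×
uses in reading order: acc, ctr, env
typing: ✓ — T1
ordered: ✗, no contiguous prefix/suffix split fits acc, ctr, env
linear: ✓, single use per variable (env, acc, ctr)
affine: ✓, none of env, acc, ctr used more than once
relevant: ✓, every one of env, acc, ctr appears
unrestricted: ✓, well-typed at T1; no restrictions here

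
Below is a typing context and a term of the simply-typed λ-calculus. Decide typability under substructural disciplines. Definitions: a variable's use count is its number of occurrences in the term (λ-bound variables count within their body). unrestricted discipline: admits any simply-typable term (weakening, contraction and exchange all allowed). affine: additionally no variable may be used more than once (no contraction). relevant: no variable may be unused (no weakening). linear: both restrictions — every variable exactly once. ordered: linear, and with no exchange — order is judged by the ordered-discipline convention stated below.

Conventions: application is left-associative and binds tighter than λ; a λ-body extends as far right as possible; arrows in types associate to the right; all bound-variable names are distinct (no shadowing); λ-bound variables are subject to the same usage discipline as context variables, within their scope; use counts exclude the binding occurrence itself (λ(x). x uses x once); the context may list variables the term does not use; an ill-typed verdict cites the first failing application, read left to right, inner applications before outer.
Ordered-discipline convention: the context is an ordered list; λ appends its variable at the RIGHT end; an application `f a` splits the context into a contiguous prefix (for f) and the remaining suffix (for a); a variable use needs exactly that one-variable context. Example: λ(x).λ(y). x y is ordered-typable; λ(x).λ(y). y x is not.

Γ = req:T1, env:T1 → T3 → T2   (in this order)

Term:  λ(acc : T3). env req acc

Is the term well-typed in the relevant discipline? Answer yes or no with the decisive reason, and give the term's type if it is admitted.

yes — every one of req, env, acc appears; term : T3 → T2
usage: req=1, env=1, acc (bound)=1
use order (left to right): env, req, acc
typing: the term checks, with type T3 → T2
per-discipline verdicts: ordered ✗; linear ✓; affine ✓; relevant ✓; unrestricted ✓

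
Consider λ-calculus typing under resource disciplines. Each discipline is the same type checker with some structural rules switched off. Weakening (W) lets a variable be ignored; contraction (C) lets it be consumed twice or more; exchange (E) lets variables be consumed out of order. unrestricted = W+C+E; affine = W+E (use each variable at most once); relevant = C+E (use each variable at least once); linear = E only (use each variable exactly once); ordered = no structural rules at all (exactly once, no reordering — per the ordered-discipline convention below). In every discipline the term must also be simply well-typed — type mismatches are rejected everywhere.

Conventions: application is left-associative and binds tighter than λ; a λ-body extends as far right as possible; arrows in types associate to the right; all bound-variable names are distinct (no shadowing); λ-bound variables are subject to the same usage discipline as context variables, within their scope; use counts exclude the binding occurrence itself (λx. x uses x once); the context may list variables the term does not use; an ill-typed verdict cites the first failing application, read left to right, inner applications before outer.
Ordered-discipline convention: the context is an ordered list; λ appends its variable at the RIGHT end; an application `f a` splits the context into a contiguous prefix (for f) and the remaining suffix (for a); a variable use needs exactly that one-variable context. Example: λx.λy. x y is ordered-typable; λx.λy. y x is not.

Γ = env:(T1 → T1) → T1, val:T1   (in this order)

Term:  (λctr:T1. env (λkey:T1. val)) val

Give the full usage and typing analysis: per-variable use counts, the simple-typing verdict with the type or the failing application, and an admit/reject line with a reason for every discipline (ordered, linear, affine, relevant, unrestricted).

variable uses: env ×1, val ×2, ctr (bound) ×0, key (bound) ×0
order of uses: env, val, val
typing: the term checks, with type T1
ordered: ✗ — val ×2 used more than once (contraction); ctr, key never used (weakening)
linear: ✗ — val ×2 used more than once (contraction); ctr, key never used (weakening)
affine: ✗ — val ×2 used more than once (contraction)
relevant: ✗ — ctr, key never used (weakening)
unrestricted: ✓ — simply typable at T1; W, C, E all held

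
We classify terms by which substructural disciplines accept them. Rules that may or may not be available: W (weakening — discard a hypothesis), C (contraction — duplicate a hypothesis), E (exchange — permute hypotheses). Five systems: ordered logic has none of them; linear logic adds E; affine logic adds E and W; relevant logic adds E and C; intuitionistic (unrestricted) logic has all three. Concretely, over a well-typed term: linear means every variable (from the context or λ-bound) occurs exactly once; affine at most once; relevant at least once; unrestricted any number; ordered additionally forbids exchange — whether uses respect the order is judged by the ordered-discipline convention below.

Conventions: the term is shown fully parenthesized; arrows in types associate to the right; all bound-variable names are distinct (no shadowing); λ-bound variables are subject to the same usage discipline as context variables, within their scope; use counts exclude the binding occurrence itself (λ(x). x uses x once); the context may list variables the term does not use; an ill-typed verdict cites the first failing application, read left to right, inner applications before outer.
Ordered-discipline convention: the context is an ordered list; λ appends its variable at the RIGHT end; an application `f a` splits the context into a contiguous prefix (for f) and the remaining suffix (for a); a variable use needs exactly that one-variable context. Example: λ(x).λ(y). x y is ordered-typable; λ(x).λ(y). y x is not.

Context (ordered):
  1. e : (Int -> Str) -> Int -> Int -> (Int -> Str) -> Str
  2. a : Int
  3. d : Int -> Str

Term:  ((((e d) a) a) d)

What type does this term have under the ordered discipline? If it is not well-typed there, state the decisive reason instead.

not well-typed under ordered — repeated use of a ×2, d ×2
use counts: e=1, a=2, d=2
uses in reading order: e, d, a, a, d
typing: the term checks, with type Str
per-discipline verdicts: ordered ✗, linear ✗, affine ✗, relevant ✓, unrestricted ✓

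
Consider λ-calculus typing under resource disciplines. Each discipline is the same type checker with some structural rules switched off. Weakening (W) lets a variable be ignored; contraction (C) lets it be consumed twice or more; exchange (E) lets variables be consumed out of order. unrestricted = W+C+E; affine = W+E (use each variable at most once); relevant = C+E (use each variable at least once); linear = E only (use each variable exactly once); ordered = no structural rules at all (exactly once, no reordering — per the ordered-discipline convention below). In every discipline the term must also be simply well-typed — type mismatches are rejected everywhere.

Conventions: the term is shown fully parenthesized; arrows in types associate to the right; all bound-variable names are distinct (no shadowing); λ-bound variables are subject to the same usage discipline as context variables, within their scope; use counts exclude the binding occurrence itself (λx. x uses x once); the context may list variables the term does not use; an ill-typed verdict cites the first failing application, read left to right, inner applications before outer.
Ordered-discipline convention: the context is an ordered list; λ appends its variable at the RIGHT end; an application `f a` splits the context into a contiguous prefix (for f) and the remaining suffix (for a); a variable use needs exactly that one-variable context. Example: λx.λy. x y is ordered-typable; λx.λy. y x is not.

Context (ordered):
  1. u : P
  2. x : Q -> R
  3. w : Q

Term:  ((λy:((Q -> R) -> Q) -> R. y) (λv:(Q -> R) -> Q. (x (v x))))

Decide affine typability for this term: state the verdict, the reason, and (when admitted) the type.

no — uses contraction: x ×2
variable uses: u=0; x=2; w=0; y (bound)=1; v (bound)=1
left-to-right use order: y, x, v, x
typing: ✓ — ((Q -> R) -> Q) -> R
summary: ordered ✗, linear ✗, affine ✗, relevant ✗, unrestricted ✓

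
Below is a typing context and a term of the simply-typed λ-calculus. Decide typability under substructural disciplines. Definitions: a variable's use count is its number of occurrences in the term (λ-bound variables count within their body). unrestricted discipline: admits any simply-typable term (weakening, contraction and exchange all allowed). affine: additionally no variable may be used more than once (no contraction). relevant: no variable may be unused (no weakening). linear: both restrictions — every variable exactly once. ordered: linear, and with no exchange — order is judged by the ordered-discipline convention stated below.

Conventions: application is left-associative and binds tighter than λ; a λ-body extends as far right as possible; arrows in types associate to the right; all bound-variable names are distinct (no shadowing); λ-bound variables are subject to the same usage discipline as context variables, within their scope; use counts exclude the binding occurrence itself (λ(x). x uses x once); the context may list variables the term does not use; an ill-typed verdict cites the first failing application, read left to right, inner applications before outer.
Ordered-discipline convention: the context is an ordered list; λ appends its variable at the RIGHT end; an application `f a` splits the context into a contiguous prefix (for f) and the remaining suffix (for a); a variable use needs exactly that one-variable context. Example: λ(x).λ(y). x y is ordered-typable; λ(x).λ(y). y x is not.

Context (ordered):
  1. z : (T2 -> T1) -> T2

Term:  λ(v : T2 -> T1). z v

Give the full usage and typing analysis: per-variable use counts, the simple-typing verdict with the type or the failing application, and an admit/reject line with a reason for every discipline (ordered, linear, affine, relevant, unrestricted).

usage: z=1; v (bound)=1
uses in reading order: z, v
typing: well-typed — term : (T2 -> T1) -> T2
ordered: ✓, z, v: once each, no exchange needed
linear: ✓, single use per variable (z, v)
affine: ✓, z, v: no repeats, contraction unneeded
relevant: ✓, z, v: all used, weakening unneeded
unrestricted: ✓, typability at (T2 -> T1) -> T2 is all that's needed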